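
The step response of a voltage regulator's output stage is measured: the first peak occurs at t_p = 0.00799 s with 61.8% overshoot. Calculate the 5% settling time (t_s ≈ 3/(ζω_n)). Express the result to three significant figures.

ζ from %OS: ζ = |ln 0.618|/√(π²+ln²0.618) = 0.151.
t_p = π/ω_d ⇒ ω_d = 393 rad/s; then ω_n = ω_d/√(1−ζ²) = 398 rad/s.
t_s ≈ 3/(ζω_n) = 3/(0.151·398) = 0.0498 s.

t_s ≈ 0.0498 s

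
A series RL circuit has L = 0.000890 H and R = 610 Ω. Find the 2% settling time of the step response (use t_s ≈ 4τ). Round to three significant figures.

t_s ≈ 0.00000584 s

τ = L/R = 0.000890/610 = 0.00000146 s.
t_s ≈ 4τ = 0.00000584 s.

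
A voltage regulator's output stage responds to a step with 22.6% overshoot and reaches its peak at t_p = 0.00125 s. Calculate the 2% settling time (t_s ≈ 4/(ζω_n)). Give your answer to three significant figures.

ζ from %OS: ζ = |ln 0.226|/√(π²+ln²0.226) = 0.428.
t_p = π/ω_d ⇒ ω_d = 2510 rad/s; then ω_n = ω_d/√(1−ζ²) = 2780 rad/s.
t_s ≈ 4/(ζω_n) = 4/(0.428·2780) = 0.00336 s.

t_s ≈ 0.00336 s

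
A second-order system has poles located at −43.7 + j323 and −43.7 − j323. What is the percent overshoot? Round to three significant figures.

The poles are at −σ ± jω_d with σ = 43.7 and ω_d = 323, so ω_n = √(σ²+ω_d²) = 326 rad/s and ζ = σ/ω_n = 0.134.
%OS = 100·exp(−πζ/√(1−ζ²)) = 65.4%.

%OS ≈ 65.4%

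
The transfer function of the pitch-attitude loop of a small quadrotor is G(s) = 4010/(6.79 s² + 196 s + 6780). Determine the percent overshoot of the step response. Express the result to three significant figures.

Dividing through by 6.79: denominator becomes s² + 28.87 s + 998.5.
So ω_n = √998.5 = 31.6 rad/s and ζ = 28.87/(2·31.6) = 0.457.
%OS = 100 e^{−πζ/√(1−ζ²)} with ζ = 0.457 gives 19.9%.

%OS ≈ 19.9%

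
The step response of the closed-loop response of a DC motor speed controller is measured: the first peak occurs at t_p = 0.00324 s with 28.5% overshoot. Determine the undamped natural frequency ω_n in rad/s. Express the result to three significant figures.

ω_n ≈ 1040 rad/s

From the overshoot, ζ = −ln(OS)/√(π²+ln²(OS)) = 0.371.
t_p = π/ω_d ⇒ ω_d = 970 rad/s; then ω_n = ω_d/√(1−ζ²) = 1040 rad/s.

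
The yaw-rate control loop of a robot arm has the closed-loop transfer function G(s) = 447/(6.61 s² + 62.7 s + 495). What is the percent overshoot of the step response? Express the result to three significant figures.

Dividing through by 6.61: denominator becomes s² + 9.486 s + 74.89.
So ω_n = √74.89 = 8.65 rad/s and ζ = 9.486/(2·8.65) = 0.548.
%OS = 100·exp(−πζ/√(1−ζ²)) = 12.8%.

%OS ≈ 12.8%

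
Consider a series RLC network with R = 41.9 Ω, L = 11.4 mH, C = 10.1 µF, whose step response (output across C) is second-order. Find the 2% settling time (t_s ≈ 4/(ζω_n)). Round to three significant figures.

t_s ≈ 0.00218 s

For a series RLC circuit (capacitor voltage as output), ω_n = 1/√(LC) = 1/√(11.4 mH · 10.1 µF) = 2950 rad/s.
ζ = (R/2)·√(C/L) = (41.9/2)·√(10.1 µF/11.4 mH) = 0.624.
t_s ≈ 4/(ζω_n) = 0.00218 s.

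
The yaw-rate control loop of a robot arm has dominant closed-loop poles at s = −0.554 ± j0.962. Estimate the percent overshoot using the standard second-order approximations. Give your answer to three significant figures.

The poles are at −σ ± jω_d with σ = 0.554 and ω_d = 0.962, so ω_n = √(σ²+ω_d²) = 1.11 rad/s and ζ = σ/ω_n = 0.499.
Overshoot: exp(−π·0.499/√(1−0.499²)) = 0.164, i.e. 16.4%.

%OS ≈ 16.4%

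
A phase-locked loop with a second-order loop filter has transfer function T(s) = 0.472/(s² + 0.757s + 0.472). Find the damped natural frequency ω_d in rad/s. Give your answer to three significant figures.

ω_n = √0.472 = 0.687 rad/s; ζ = 0.757/(2·0.687) = 0.551.
The damped frequency ω_d = ω_n√(1−ζ²) = 0.573 rad/s.

ω_d ≈ 0.573 rad/s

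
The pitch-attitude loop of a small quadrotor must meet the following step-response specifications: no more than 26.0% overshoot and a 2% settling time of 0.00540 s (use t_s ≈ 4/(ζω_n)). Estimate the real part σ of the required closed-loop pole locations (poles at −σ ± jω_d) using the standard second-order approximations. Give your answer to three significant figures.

σ ≈ 741

The settling-time spec alone fixes σ = ζω_n = 4/t_s = 4/0.00540 = 741.
(Overshoot then fixes ζ = 0.394 and hence ω_d = σ·√(1−ζ²)/ζ = 1730 rad/s.)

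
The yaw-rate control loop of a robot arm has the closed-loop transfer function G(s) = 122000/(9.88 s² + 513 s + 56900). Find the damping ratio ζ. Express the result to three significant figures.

ζ ≈ 0.342

Dividing through by 9.88: denominator becomes s² + 51.92 s + 5759.
So ω_n = √5759 = 75.9 rad/s and ζ = 51.92/(2·75.9) = 0.342.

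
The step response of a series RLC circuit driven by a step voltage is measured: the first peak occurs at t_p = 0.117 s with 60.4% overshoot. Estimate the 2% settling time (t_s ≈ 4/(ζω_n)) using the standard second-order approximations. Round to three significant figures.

t_s ≈ 0.928 s

From the overshoot, ζ = −ln(OS)/√(π²+ln²(OS)) = 0.158.
From t_p = π/ω_d, ω_d = π/0.117 = 26.9 rad/s, so ω_n = ω_d/√(1−ζ²) = 27.2 rad/s.
t_s ≈ 4/(ζω_n) = 4/(0.158·27.2) = 0.928 s.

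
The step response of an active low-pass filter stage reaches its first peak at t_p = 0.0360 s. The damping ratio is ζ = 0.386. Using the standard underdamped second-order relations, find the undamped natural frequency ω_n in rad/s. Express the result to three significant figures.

ω_n ≈ 94.6 rad/s

Peak time t_p = π/ω_d, so ω_d = π/t_p = π/0.0360 = 87.3 rad/s.
ω_n = ω_d/√(1−ζ²) = 87.3/√0.851 = 94.6 rad/s.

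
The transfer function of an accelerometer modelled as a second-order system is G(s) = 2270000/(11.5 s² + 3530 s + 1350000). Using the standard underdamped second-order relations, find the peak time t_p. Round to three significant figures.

t_p ≈ 0.0103 s

Dividing through by 11.5: denominator becomes s² + 307.0 s + 117400.
So ω_n = √117400 = 343 rad/s and ζ = 307.0/(2·343) = 0.448.
ω_d = 343·√(1 − 0.448²) = 306 rad/s. t_p = π/ω_d = 0.0103 s.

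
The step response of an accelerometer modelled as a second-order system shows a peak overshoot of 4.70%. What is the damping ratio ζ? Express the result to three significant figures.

ζ = −ln(OS)/√(π² + (ln OS)²). With OS = 0.0470, ln OS = −3.058 and ζ = 3.058/4.384 = 0.697.

ζ ≈ 0.697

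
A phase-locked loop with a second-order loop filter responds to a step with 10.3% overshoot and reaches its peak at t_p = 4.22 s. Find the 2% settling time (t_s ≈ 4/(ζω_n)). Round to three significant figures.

t_s ≈ 7.43 s

ζ from %OS: ζ = |ln 0.103|/√(π²+ln²0.103) = 0.586.
t_p = π/ω_d ⇒ ω_d = 0.744 rad/s; then ω_n = ω_d/√(1−ζ²) = 0.919 rad/s.
t_s ≈ 4/(ζω_n) = 4/(0.586·0.919) = 7.43 s.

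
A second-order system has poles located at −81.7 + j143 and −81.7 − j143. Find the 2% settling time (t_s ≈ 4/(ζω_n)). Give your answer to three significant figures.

t_s ≈ 0.0490 s

For poles at −σ ± jω_d, ζω_n = σ = 81.7, so t_s ≈ 4/σ = 0.0490 s.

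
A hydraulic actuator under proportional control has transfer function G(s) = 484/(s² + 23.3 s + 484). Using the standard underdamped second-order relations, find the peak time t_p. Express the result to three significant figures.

t_p ≈ 0.168 s

Comparing the denominator to s² + 2ζω_n s + ω_n²: ω_n = √484 = 22.0 rad/s, and 2ζω_n = 23.3 so ζ = 23.3/(2·22.0) = 0.530.
The damped frequency ω_d = ω_n√(1−ζ²) = 18.7 rad/s. Then t_p = π/ω_d = 0.168 s.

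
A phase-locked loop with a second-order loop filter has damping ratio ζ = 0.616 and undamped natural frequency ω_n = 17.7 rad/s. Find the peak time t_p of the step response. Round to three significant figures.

The damped frequency is ω_d = ω_n√(1−ζ²) = 17.7·√(1−0.379) = 13.9 rad/s.
Peak time t_p = π/ω_d = π/13.9 = 0.225 s.

t_p ≈ 0.225 s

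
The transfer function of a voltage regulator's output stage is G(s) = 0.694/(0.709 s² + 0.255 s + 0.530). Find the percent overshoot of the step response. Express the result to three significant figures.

Dividing through by 0.709: denominator becomes s² + 0.3597 s + 0.7475.
So ω_n = √0.7475 = 0.865 rad/s and ζ = 0.3597/(2·0.865) = 0.208.
%OS = 100 e^{−πζ/√(1−ζ²)} with ζ = 0.208 gives 51.3%.

%OS ≈ 51.3%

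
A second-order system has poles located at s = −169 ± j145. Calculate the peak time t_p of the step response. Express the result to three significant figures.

t_p = π/ω_d with ω_d = 145 (the imaginary part), so t_p = 0.0217 s.

t_p ≈ 0.0217 s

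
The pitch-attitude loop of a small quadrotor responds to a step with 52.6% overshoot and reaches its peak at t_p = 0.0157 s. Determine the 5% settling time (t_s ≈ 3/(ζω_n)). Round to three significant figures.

The overshoot fixes ζ = −ln(OS)/√(π²+ln²(OS)) = 0.200.
t_p = π/ω_d ⇒ ω_d = 200 rad/s; then ω_n = ω_d/√(1−ζ²) = 204 rad/s.
t_s ≈ 3/(ζω_n) = 3/(0.200·204) = 0.0733 s.

t_s ≈ 0.0733 s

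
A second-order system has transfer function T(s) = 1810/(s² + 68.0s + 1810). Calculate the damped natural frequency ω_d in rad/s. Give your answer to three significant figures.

ω_n = √1810 = 42.5 rad/s; ζ = 68.0/(2·42.5) = 0.799.
The damped frequency ω_d = ω_n√(1−ζ²) = 25.6 rad/s.

ω_d ≈ 25.6 rad/s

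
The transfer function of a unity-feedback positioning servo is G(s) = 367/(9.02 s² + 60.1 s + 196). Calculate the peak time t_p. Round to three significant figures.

Dividing through by 9.02: denominator becomes s² + 6.663 s + 21.73.
So ω_n = √21.73 = 4.66 rad/s and ζ = 6.663/(2·4.66) = 0.715.
The damped frequency ω_d = ω_n√(1−ζ²) = 3.26 rad/s. t_p = π/ω_d = 0.964 s.

t_p ≈ 0.964 s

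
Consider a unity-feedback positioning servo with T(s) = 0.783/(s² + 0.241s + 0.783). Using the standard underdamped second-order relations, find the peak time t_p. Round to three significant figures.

t_p ≈ 3.58 s

Matching coefficients with s² + 2ζω_n s + ω_n² gives ω_n² = 0.783 ⇒ ω_n = 0.885 rad/s, and ζ = 0.241/(2ω_n) = 0.136.
The damped frequency ω_d = ω_n√(1−ζ²) = 0.877 rad/s. Then t_p = π/ω_d = 3.58 s.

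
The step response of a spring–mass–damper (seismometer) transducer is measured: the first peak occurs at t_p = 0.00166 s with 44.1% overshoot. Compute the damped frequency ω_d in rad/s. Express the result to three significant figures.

ω_d ≈ 1890 rad/s

t_p = π/ω_d, so ω_d = π/0.00166 = 1890 rad/s.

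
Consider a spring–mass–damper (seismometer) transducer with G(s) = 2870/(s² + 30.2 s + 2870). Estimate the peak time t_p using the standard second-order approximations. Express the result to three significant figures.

Matching coefficients with s² + 2ζω_n s + ω_n² gives ω_n² = 2870 ⇒ ω_n = 53.6 rad/s, and ζ = 30.2/(2ω_n) = 0.282.
ω_d = 53.6·√(1 − 0.282²) = 51.4 rad/s. Then t_p = π/ω_d = 0.0611 s.

t_p ≈ 0.0611 s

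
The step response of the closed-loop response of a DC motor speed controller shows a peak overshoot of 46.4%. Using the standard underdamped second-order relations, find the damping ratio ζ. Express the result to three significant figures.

Inverting the overshoot relation: ζ = |ln 0.464|/√(π² + ln²0.464) = 0.237.

ζ ≈ 0.237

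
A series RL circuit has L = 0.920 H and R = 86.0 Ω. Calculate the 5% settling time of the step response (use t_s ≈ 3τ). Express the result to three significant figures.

τ = L/R = 0.920/86.0 = 0.0107 s.
t_s ≈ 3τ = 0.0321 s.

t_s ≈ 0.0321 s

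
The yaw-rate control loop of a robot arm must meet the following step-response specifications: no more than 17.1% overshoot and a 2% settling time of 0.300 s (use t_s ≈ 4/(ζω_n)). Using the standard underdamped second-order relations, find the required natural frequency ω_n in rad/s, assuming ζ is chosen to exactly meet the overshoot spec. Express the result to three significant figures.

ω_n ≈ 27.2 rad/s

From %OS = 100·exp(−πζ/√(1−ζ²)), invert to get ζ = −ln(OS)/√(π² + ln²(OS)) with OS = 0.171.
−ln 0.171 = 1.766, so ζ = 1.766/√(π² + 3.119) = 0.490.
From t_s ≈ 4/(ζω_n): ω_n = 4/(ζ·t_s) = 4/(0.490·0.300) = 27.2 rad/s.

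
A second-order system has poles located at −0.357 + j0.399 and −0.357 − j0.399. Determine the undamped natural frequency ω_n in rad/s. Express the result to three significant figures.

ω_n ≈ 0.535 rad/s

The poles are at −σ ± jω_d with σ = 0.357 and ω_d = 0.399, so ω_n = √(σ²+ω_d²) = 0.535 rad/s and ζ = σ/ω_n = 0.667.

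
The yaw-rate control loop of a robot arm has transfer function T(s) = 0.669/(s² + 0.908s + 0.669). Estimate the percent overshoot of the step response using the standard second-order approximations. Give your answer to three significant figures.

Comparing the denominator to s² + 2ζω_n s + ω_n²: ω_n = √0.669 = 0.818 rad/s, and 2ζω_n = 0.908 so ζ = 0.908/(2·0.818) = 0.555.
%OS = 100 e^{−πζ/√(1−ζ²)} with ζ = 0.555 gives 12.3%.

%OS ≈ 12.3%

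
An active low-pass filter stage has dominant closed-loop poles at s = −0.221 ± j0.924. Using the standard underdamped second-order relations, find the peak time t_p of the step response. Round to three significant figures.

t_p ≈ 3.40 s

t_p = π/ω_d with ω_d = 0.924 (the imaginary part), so t_p = 3.40 s.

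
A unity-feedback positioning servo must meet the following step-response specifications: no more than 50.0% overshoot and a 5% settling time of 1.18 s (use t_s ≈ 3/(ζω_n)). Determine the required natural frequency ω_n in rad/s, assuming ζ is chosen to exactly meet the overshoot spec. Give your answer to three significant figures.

ω_n ≈ 11.8 rad/s

ζ = −ln(OS)/√(π² + (ln OS)²). With OS = 0.500, ln OS = −0.6931 and ζ = 0.6931/3.217 = 0.215.
Then ω_n = 3/(ζ t_s) = 3/(0.215 × 1.18) = 11.8 rad/s.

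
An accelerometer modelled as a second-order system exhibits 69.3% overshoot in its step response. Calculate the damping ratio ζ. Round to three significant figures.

ζ ≈ 0.116

ζ = −ln(OS)/√(π² + (ln OS)²). With OS = 0.693, ln OS = −0.3667 and ζ = 0.3667/3.163 = 0.116.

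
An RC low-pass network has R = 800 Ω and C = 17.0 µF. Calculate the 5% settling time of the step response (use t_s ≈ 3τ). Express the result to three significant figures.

t_s ≈ 0.0408 s

τ = RC = 800 × 17.0 µF = 0.0136 s.
t_s ≈ 3τ = 0.0408 s.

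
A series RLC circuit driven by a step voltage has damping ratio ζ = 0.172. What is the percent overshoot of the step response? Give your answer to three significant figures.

%OS ≈ 57.8%

For an underdamped second-order system, %OS = 100·exp(−πζ/√(1−ζ²)).
πζ/√(1−ζ²) = π·0.172/√(1−0.0296) = 0.5485, so %OS = 100·e^(−0.5485) = 57.8%.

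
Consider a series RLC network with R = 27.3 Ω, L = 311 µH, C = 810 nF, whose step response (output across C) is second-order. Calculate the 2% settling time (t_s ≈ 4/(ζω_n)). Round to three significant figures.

t_s ≈ 0.0000911 s

For a series RLC circuit (capacitor voltage as output), ω_n = 1/√(LC) = 1/√(311 µH · 810 nF) = 63000 rad/s.
ζ = (R/2)·√(C/L) = (27.3/2)·√(810 nF/311 µH) = 0.697.
t_s ≈ 4/(ζω_n) = 0.0000911 s.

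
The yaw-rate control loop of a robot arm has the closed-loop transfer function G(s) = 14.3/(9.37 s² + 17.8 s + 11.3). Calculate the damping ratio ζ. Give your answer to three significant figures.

Dividing through by 9.37: denominator becomes s² + 1.900 s + 1.206.
So ω_n = √1.206 = 1.10 rad/s and ζ = 1.900/(2·1.10) = 0.865.

ζ ≈ 0.865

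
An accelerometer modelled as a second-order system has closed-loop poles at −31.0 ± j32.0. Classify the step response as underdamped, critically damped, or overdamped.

Since the poles form a complex-conjugate pair with nonzero imaginary part, the response is underdamped.

underdamped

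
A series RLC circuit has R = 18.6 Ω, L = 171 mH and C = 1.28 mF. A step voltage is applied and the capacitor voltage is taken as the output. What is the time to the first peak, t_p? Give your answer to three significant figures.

t_p ≈ 0.0783 s

For a series RLC circuit (capacitor voltage as output), ω_n = 1/√(LC) = 1/√(171 mH · 1.28 mF) = 67.6 rad/s.
ζ = (R/2)·√(C/L) = (18.6/2)·√(1.28 mF/171 mH) = 0.805.
The damped frequency ω_d = ω_n√(1−ζ²) = 40.1 rad/s. t_p = π/ω_d = 0.0783 s.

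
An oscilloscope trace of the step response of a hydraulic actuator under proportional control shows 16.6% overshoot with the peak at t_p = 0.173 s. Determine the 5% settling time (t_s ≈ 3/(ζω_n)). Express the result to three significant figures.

ζ from %OS: ζ = |ln 0.166|/√(π²+ln²0.166) = 0.496.
From t_p = π/ω_d, ω_d = π/0.173 = 18.2 rad/s, so ω_n = ω_d/√(1−ζ²) = 20.9 rad/s.
t_s ≈ 3/(ζω_n) = 3/(0.496·20.9) = 0.289 s.

t_s ≈ 0.289 s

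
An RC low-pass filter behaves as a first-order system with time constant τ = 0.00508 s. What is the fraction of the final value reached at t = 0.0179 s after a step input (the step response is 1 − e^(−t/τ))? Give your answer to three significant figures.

y(t)/y_∞ = 1 − e^(−t/τ) = 1 − e^(−0.0179/0.00508) = 1 − e^(−3.52) = 0.971.

y/y_∞ ≈ 0.971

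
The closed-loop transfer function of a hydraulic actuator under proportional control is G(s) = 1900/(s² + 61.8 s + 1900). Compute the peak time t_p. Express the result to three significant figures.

t_p ≈ 0.102 s

Matching coefficients with s² + 2ζω_n s + ω_n² gives ω_n² = 1900 ⇒ ω_n = 43.6 rad/s, and ζ = 61.8/(2ω_n) = 0.709.
ω_d = 43.6·√(1 − 0.709²) = 30.7 rad/s. Then t_p = π/ω_d = 0.102 s.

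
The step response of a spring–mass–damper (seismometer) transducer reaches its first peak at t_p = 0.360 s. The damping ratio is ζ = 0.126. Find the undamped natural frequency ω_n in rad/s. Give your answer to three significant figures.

ω_n ≈ 8.80 rad/s

Peak time t_p = π/ω_d, so ω_d = π/t_p = π/0.360 = 8.73 rad/s.
ω_n = ω_d/√(1−ζ²) = 8.73/√0.984 = 8.80 rad/s.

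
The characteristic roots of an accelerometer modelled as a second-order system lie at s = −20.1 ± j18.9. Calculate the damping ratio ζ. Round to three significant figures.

With σ = 20.1, ω_d = 18.9: ω_n = √(σ²+ω_d²) = 27.6 rad/s, ζ = σ/ω_n = 0.729.

ζ ≈ 0.729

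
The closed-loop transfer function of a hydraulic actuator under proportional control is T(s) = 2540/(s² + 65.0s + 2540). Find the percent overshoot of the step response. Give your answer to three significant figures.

Comparing the denominator to s² + 2ζω_n s + ω_n²: ω_n = √2540 = 50.4 rad/s, and 2ζω_n = 65.0 so ζ = 65.0/(2·50.4) = 0.645.
%OS = 100·exp(−πζ/√(1−ζ²)) = 7.06%.

%OS ≈ 7.06%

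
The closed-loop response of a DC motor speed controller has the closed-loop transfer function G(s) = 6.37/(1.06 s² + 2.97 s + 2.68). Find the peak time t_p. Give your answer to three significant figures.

Dividing through by 1.06: denominator becomes s² + 2.802 s + 2.528.
So ω_n = √2.528 = 1.59 rad/s and ζ = 2.802/(2·1.59) = 0.881.
ω_d = 1.59·√(1 − 0.881²) = 0.752 rad/s. t_p = π/ω_d = 4.18 s.

t_p ≈ 4.18 s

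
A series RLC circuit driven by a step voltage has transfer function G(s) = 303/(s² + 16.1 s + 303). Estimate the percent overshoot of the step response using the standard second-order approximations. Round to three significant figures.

Matching coefficients with s² + 2ζω_n s + ω_n² gives ω_n² = 303 ⇒ ω_n = 17.4 rad/s, and ζ = 16.1/(2ω_n) = 0.462.
%OS = 100 e^{−πζ/√(1−ζ²)} with ζ = 0.462 gives 19.4%.

%OS ≈ 19.4%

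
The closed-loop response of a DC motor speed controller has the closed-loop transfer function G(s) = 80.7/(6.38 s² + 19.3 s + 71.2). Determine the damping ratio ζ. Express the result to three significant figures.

Dividing through by 6.38: denominator becomes s² + 3.025 s + 11.16.
So ω_n = √11.16 = 3.34 rad/s and ζ = 3.025/(2·3.34) = 0.453.

ζ ≈ 0.453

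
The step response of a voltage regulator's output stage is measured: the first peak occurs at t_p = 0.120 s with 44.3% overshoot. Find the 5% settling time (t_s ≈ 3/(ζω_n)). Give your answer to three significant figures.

t_s ≈ 0.442 s

The overshoot fixes ζ = −ln(OS)/√(π²+ln²(OS)) = 0.251.
t_p = π/ω_d ⇒ ω_d = 26.2 rad/s; then ω_n = ω_d/√(1−ζ²) = 27.0 rad/s.
t_s ≈ 3/(ζω_n) = 3/(0.251·27.0) = 0.442 s.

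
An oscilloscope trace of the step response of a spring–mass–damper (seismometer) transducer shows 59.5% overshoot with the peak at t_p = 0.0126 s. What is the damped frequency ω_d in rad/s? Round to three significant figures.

t_p = π/ω_d, so ω_d = π/0.0126 = 249 rad/s.

ω_d ≈ 249 rad/s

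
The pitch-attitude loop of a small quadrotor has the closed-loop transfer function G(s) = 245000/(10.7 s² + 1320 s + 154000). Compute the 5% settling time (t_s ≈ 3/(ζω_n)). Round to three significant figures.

Dividing through by 10.7: denominator becomes s² + 123.4 s + 14390.
So ω_n = √14390 = 120 rad/s and ζ = 123.4/(2·120) = 0.514.
t_s ≈ 3/(ζω_n) = 0.0486 s.

t_s ≈ 0.0486 s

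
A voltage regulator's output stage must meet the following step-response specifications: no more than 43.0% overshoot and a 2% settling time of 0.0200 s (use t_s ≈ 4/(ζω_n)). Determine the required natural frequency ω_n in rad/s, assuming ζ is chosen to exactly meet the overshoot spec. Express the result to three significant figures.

ζ = −ln(OS)/√(π² + (ln OS)²). With OS = 0.430, ln OS = −0.8440 and ζ = 0.8440/3.253 = 0.259.
Then ω_n = 4/(ζ t_s) = 4/(0.259 × 0.0200) = 771 rad/s.

ω_n ≈ 771 rad/s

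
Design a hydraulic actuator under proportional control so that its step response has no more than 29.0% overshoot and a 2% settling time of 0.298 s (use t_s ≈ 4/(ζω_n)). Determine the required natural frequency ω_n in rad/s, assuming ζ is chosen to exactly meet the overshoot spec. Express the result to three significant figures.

ω_n ≈ 36.6 rad/s

ζ = −ln(OS)/√(π² + (ln OS)²). With OS = 0.290, ln OS = −1.238 and ζ = 1.238/3.377 = 0.367.
From t_s ≈ 4/(ζω_n): ω_n = 4/(ζ·t_s) = 4/(0.367·0.298) = 36.6 rad/s.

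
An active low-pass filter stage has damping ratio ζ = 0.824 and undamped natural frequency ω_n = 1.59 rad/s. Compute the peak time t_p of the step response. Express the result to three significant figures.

The damped frequency is ω_d = ω_n√(1−ζ²) = 1.59·√(1−0.679) = 0.901 rad/s.
Peak time t_p = π/ω_d = π/0.901 = 3.49 s.

t_p ≈ 3.49 s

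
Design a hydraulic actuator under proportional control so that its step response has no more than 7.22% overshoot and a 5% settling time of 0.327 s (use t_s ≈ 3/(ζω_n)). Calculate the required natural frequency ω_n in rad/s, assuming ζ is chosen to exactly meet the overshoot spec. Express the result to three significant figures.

Inverting the overshoot relation: ζ = |ln 0.0722|/√(π² + ln²0.0722) = 0.642.
From t_s ≈ 3/(ζω_n): ω_n = 3/(ζ·t_s) = 3/(0.642·0.327) = 14.3 rad/s.

ω_n ≈ 14.3 rad/s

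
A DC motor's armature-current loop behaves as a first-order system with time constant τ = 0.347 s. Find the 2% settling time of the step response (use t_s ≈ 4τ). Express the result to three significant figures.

t_s ≈ 4τ = 1.39 s.

t_s ≈ 1.39 s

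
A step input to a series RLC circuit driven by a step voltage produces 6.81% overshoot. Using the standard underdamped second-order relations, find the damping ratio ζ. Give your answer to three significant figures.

ζ = −ln(OS)/√(π² + (ln OS)²). With OS = 0.0681, ln OS = −2.687 and ζ = 2.687/4.134 = 0.650.

ζ ≈ 0.650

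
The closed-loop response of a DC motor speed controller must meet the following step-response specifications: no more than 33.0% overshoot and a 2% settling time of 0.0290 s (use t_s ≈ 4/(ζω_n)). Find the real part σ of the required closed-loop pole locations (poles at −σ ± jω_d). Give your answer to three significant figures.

σ ≈ 138

The settling-time spec alone fixes σ = ζω_n = 4/t_s = 4/0.0290 = 138.
(Overshoot then fixes ζ = 0.333 and hence ω_d = σ·√(1−ζ²)/ζ = 391 rad/s.)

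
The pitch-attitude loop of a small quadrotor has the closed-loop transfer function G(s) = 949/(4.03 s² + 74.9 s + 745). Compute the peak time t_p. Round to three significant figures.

t_p ≈ 0.317 s

Dividing through by 4.03: denominator becomes s² + 18.59 s + 184.9.
So ω_n = √184.9 = 13.6 rad/s and ζ = 18.59/(2·13.6) = 0.683.
ω_d = ω_n√(1−ζ²) = 9.93 rad/s. t_p = π/ω_d = 0.317 s.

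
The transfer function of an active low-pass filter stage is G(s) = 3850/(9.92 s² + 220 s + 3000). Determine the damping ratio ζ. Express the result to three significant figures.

ζ ≈ 0.638

Dividing through by 9.92: denominator becomes s² + 22.18 s + 302.4.
So ω_n = √302.4 = 17.4 rad/s and ζ = 22.18/(2·17.4) = 0.638.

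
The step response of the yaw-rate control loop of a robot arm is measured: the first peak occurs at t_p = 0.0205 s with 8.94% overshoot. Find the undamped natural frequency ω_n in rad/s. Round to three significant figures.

The overshoot fixes ζ = −ln(OS)/√(π²+ln²(OS)) = 0.609.
From t_p = π/ω_d, ω_d = π/0.0205 = 153 rad/s, so ω_n = ω_d/√(1−ζ²) = 193 rad/s.

ω_n ≈ 193 rad/s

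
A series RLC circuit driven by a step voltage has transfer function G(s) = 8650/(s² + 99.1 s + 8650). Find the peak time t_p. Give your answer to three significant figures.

ω_n = √8650 = 93.0 rad/s; ζ = 99.1/(2·93.0) = 0.533.
ω_d = ω_n√(1−ζ²) = 78.7 rad/s. Then t_p = π/ω_d = 0.0399 s.

t_p ≈ 0.0399 s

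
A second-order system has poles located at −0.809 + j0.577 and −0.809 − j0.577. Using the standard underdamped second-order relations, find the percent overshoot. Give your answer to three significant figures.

%OS ≈ 1.22%

The poles are at −σ ± jω_d with σ = 0.809 and ω_d = 0.577, so ω_n = √(σ²+ω_d²) = 0.994 rad/s and ζ = σ/ω_n = 0.814.
%OS = 100·exp(−πζ/√(1−ζ²)) = 1.22%.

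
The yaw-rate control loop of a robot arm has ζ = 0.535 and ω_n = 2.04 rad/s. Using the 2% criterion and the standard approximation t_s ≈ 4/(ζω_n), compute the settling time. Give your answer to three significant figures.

t_s ≈ 4/(ζω_n) = 4/(0.535 × 2.04) = 3.67 s.

t_s ≈ 3.67 s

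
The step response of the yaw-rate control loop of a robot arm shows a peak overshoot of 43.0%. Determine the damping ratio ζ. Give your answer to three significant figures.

ζ ≈ 0.259

ζ = −ln(OS)/√(π² + (ln OS)²). With OS = 0.430, ln OS = −0.8440 and ζ = 0.8440/3.253 = 0.259.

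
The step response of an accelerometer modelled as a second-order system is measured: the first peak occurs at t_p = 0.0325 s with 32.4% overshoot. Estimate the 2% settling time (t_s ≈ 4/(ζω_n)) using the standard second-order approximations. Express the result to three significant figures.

ζ from %OS: ζ = |ln 0.324|/√(π²+ln²0.324) = 0.338.
From t_p = π/ω_d, ω_d = π/0.0325 = 96.7 rad/s, so ω_n = ω_d/√(1−ζ²) = 103 rad/s.
t_s ≈ 4/(ζω_n) = 4/(0.338·103) = 0.115 s.

t_s ≈ 0.115 s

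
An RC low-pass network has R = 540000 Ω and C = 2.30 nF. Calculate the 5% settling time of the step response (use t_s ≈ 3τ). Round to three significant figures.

t_s ≈ 0.00373 s

τ = RC = 540000 × 2.30 nF = 0.00124 s.
t_s ≈ 3τ = 0.00373 s.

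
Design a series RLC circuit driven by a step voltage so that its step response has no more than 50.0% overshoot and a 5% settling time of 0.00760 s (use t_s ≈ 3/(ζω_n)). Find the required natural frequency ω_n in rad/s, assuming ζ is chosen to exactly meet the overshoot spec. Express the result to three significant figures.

ζ = −ln(OS)/√(π² + (ln OS)²). With OS = 0.500, ln OS = −0.6931 and ζ = 0.6931/3.217 = 0.215.
Then ω_n = 3/(ζ t_s) = 3/(0.215 × 0.00760) = 1830 rad/s.

ω_n ≈ 1830 rad/s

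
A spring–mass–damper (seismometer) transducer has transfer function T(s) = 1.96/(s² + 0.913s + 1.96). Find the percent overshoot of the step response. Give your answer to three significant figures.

%OS ≈ 33.8%

Matching coefficients with s² + 2ζω_n s + ω_n² gives ω_n² = 1.96 ⇒ ω_n = 1.40 rad/s, and ζ = 0.913/(2ω_n) = 0.326.
Overshoot: exp(−π·0.326/√(1−0.326²)) = 0.338, i.e. 33.8%.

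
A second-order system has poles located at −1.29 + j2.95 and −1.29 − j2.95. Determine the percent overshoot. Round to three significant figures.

The poles are at −σ ± jω_d with σ = 1.29 and ω_d = 2.95, so ω_n = √(σ²+ω_d²) = 3.22 rad/s and ζ = σ/ω_n = 0.401.
%OS = 100 e^{−πζ/√(1−ζ²)} with ζ = 0.401 gives 25.3%.

%OS ≈ 25.3%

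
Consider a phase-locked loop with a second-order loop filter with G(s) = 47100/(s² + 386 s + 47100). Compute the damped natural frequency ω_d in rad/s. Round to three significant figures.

ω_d ≈ 99.3 rad/s

ω_n = √47100 = 217 rad/s; ζ = 386/(2·217) = 0.889.
ω_d = 217·√(1 − 0.889²) = 99.3 rad/s.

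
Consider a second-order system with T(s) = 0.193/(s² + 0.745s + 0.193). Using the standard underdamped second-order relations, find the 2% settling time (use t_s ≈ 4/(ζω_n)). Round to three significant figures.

Matching coefficients with s² + 2ζω_n s + ω_n² gives ω_n² = 0.193 ⇒ ω_n = 0.439 rad/s, and ζ = 0.745/(2ω_n) = 0.848.
t_s ≈ 4/(ζω_n) = 4/(0.848·0.439) = 10.7 s.

t_s ≈ 10.7 s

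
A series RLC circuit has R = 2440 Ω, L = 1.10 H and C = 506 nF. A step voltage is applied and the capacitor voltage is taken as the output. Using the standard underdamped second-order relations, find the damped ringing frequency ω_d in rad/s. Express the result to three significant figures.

ω_d ≈ 753 rad/s

For a series RLC circuit (capacitor voltage as output), ω_n = 1/√(LC) = 1/√(1.10 H · 506 nF) = 1340 rad/s.
ζ = (R/2)·√(C/L) = (2440/2)·√(506 nF/1.10 H) = 0.827.
The damped frequency ω_d = ω_n√(1−ζ²) = 753 rad/s.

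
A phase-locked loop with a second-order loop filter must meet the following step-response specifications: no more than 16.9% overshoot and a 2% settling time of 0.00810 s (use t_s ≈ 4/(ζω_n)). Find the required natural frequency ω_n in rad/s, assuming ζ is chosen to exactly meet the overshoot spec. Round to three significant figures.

Inverting the overshoot relation: ζ = |ln 0.169|/√(π² + ln²0.169) = 0.493.
From t_s ≈ 4/(ζω_n): ω_n = 4/(ζ·t_s) = 4/(0.493·0.00810) = 1000 rad/s.

ω_n ≈ 1000 rad/s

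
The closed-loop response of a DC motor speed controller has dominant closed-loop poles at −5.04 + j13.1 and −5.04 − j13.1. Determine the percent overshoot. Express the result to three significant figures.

With σ = 5.04, ω_d = 13.1: ω_n = √(σ²+ω_d²) = 14.0 rad/s, ζ = σ/ω_n = 0.359.
%OS = 100 e^{−πζ/√(1−ζ²)} with ζ = 0.359 gives 29.9%.

%OS ≈ 29.9%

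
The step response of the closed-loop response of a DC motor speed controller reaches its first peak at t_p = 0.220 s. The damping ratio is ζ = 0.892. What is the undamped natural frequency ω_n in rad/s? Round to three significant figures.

ω_n ≈ 31.6 rad/s

Peak time t_p = π/ω_d, so ω_d = π/t_p = π/0.220 = 14.3 rad/s.
ω_n = ω_d/√(1−ζ²) = 14.3/√0.204 = 31.6 rad/s.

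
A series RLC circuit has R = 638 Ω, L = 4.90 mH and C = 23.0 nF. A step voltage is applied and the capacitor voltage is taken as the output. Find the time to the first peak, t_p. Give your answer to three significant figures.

For a series RLC circuit (capacitor voltage as output), ω_n = 1/√(LC) = 1/√(4.90 mH · 23.0 nF) = 94200 rad/s.
ζ = (R/2)·√(C/L) = (638/2)·√(23.0 nF/4.90 mH) = 0.691.
ω_d = ω_n√(1−ζ²) = 68100 rad/s. t_p = π/ω_d = 0.0000461 s.

t_p ≈ 0.0000461 s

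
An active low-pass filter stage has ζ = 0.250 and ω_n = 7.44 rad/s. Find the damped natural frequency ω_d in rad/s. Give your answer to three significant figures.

ω_d = ω_n√(1−ζ²) = 7.44·√0.938 = 7.20 rad/s.

ω_d ≈ 7.20 rad/s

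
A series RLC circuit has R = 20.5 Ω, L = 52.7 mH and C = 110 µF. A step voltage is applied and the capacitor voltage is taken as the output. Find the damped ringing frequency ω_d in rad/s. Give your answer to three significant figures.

ω_d ≈ 367 rad/s

For a series RLC circuit (capacitor voltage as output), ω_n = 1/√(LC) = 1/√(52.7 mH · 110 µF) = 415 rad/s.
ζ = (R/2)·√(C/L) = (20.5/2)·√(110 µF/52.7 mH) = 0.468.
ω_d = 415·√(1 − 0.468²) = 367 rad/s.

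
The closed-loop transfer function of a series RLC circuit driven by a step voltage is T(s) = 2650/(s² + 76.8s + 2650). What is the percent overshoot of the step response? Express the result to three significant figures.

Comparing the denominator to s² + 2ζω_n s + ω_n²: ω_n = √2650 = 51.5 rad/s, and 2ζω_n = 76.8 so ζ = 76.8/(2·51.5) = 0.746.
%OS = 100 e^{−πζ/√(1−ζ²)} with ζ = 0.746 gives 2.96%.

%OS ≈ 2.96%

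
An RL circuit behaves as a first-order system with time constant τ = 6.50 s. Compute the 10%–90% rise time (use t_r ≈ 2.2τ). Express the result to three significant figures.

t_r ≈ 14.3 s

t_r ≈ 2.2τ = 14.3 s.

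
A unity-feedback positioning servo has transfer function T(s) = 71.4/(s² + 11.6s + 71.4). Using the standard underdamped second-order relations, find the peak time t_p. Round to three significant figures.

t_p ≈ 0.511 s

ω_n = √71.4 = 8.45 rad/s; ζ = 11.6/(2·8.45) = 0.686.
ω_d = 8.45·√(1 − 0.686²) = 6.14 rad/s. Then t_p = π/ω_d = 0.511 s.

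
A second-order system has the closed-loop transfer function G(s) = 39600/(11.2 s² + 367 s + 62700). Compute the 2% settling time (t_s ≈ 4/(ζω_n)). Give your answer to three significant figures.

t_s ≈ 0.244 s

Dividing through by 11.2: denominator becomes s² + 32.77 s + 5598.
So ω_n = √5598 = 74.8 rad/s and ζ = 32.77/(2·74.8) = 0.219.
t_s ≈ 4/(ζω_n) = 0.244 s.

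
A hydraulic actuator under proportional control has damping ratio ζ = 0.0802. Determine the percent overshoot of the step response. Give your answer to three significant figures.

For an underdamped second-order system, %OS = 100·exp(−πζ/√(1−ζ²)).
πζ/√(1−ζ²) = π·0.0802/√(1−0.00643) = 0.2528, so %OS = 100·e^(−0.2528) = 77.7%.

%OS ≈ 77.7%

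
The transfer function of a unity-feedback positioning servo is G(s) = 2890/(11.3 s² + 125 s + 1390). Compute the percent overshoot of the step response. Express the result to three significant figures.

%OS ≈ 16.4%

Dividing through by 11.3: denominator becomes s² + 11.06 s + 123.0.
So ω_n = √123.0 = 11.1 rad/s and ζ = 11.06/(2·11.1) = 0.499.
Overshoot: exp(−π·0.499/√(1−0.499²)) = 0.164, i.e. 16.4%.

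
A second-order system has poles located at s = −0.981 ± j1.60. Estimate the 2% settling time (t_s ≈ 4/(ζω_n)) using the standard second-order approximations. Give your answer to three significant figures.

For poles at −σ ± jω_d, ζω_n = σ = 0.981, so t_s ≈ 4/σ = 4.08 s.

t_s ≈ 4.08 s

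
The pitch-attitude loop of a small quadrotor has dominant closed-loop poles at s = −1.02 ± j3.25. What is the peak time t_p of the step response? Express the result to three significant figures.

t_p ≈ 0.967 s

t_p = π/ω_d with ω_d = 3.25 (the imaginary part), so t_p = 0.967 s.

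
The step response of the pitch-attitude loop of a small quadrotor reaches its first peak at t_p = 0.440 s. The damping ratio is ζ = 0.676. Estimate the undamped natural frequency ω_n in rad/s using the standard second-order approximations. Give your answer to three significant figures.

Peak time t_p = π/ω_d, so ω_d = π/t_p = π/0.440 = 7.14 rad/s.
ω_n = ω_d/√(1−ζ²) = 7.14/√0.543 = 9.69 rad/s.

ω_n ≈ 9.69 rad/s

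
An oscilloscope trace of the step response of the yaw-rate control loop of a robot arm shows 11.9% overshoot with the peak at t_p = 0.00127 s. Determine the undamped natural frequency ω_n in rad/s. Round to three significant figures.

From the overshoot, ζ = −ln(OS)/√(π²+ln²(OS)) = 0.561.
t_p = π/ω_d ⇒ ω_d = 2470 rad/s; then ω_n = ω_d/√(1−ζ²) = 2990 rad/s.

ω_n ≈ 2990 rad/s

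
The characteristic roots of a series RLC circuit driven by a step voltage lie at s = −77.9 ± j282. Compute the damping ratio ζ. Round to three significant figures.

ζ ≈ 0.266

|pole| = ω_n = √(77.9² + 282²) = 293 rad/s; ζ = cos θ = σ/ω_n = 0.266.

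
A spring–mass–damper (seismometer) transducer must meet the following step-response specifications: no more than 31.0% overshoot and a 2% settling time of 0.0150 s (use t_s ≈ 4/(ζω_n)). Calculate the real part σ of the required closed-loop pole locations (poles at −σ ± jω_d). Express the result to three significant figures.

σ ≈ 267

The settling-time spec alone fixes σ = ζω_n = 4/t_s = 4/0.0150 = 267.
(Overshoot then fixes ζ = 0.349 and hence ω_d = σ·√(1−ζ²)/ζ = 715 rad/s.)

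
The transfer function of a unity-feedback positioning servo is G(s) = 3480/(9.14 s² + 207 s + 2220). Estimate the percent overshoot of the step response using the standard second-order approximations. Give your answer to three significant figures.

Dividing through by 9.14: denominator becomes s² + 22.65 s + 242.9.
So ω_n = √242.9 = 15.6 rad/s and ζ = 22.65/(2·15.6) = 0.727.
%OS = 100 e^{−πζ/√(1−ζ²)} with ζ = 0.727 gives 3.61%.

%OS ≈ 3.61%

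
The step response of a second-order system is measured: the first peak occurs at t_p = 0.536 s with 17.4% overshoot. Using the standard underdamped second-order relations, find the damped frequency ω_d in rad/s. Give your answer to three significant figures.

ω_d ≈ 5.86 rad/s

t_p = π/ω_d, so ω_d = π/0.536 = 5.86 rad/s.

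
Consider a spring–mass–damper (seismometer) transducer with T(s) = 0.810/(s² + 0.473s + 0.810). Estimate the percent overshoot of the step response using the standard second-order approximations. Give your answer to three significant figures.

ω_n = √0.810 = 0.900 rad/s; ζ = 0.473/(2·0.900) = 0.263.
Overshoot: exp(−π·0.263/√(1−0.263²)) = 0.425, i.e. 42.5%.

%OS ≈ 42.5%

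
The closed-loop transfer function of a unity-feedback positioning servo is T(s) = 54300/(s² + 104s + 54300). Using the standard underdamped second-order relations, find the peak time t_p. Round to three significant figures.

Comparing the denominator to s² + 2ζω_n s + ω_n²: ω_n = √54300 = 233 rad/s, and 2ζω_n = 104 so ζ = 104/(2·233) = 0.223.
ω_d = ω_n√(1−ζ²) = 227 rad/s. Then t_p = π/ω_d = 0.0138 s.

t_p ≈ 0.0138 s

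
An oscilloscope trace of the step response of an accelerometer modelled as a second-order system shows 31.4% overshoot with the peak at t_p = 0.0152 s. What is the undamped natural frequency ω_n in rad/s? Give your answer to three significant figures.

ω_n ≈ 220 rad/s

From the overshoot, ζ = −ln(OS)/√(π²+ln²(OS)) = 0.346.
From t_p = π/ω_d, ω_d = π/0.0152 = 207 rad/s, so ω_n = ω_d/√(1−ζ²) = 220 rad/s.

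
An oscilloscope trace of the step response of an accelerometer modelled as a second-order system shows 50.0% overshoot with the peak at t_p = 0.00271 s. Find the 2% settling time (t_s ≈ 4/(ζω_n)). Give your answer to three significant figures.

t_s ≈ 0.0156 s

From the overshoot, ζ = −ln(OS)/√(π²+ln²(OS)) = 0.215.
From t_p = π/ω_d, ω_d = π/0.00271 = 1160 rad/s, so ω_n = ω_d/√(1−ζ²) = 1190 rad/s.
t_s ≈ 4/(ζω_n) = 4/(0.215·1190) = 0.0156 s.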